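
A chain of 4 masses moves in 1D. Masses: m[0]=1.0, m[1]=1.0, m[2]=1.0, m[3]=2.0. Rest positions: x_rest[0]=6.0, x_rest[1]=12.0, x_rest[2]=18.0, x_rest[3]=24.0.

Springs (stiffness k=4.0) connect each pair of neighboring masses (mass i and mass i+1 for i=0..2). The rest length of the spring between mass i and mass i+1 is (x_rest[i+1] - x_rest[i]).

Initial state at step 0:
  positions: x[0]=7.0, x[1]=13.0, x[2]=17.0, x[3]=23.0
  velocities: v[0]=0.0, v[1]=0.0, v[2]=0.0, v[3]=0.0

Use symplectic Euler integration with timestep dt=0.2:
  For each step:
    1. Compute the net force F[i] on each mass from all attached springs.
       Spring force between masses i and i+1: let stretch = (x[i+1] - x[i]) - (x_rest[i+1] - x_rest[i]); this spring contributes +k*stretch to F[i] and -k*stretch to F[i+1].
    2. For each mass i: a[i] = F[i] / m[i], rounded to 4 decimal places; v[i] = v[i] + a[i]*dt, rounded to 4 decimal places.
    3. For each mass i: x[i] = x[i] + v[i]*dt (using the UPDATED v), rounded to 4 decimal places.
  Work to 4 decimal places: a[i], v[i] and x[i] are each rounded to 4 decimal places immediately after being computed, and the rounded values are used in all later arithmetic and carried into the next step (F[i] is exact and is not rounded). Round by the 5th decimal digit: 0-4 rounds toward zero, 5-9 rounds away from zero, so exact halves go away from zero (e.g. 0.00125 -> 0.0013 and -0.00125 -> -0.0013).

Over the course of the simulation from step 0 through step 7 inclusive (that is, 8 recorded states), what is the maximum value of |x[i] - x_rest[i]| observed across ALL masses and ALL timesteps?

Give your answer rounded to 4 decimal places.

Step 0: x=[7.0000 13.0000 17.0000 23.0000] v=[0.0000 0.0000 0.0000 0.0000]
Step 1: x=[7.0000 12.6800 17.3200 23.0000] v=[0.0000 -1.6000 1.6000 0.0000]
Step 2: x=[6.9488 12.1936 17.8064 23.0256] v=[-0.2560 -2.4320 2.4320 0.1280]
Step 3: x=[6.7768 11.7661 18.2298 23.1137] v=[-0.8602 -2.1376 2.1171 0.4403]
Step 4: x=[6.4430 11.5745 18.4005 23.2910] v=[-1.6688 -0.9581 0.8533 0.8867]
Step 5: x=[5.9703 11.6540 18.2615 23.5571] v=[-2.3636 0.3975 -0.6951 1.3305]
Step 6: x=[5.4470 11.8813 17.9126 23.8796] v=[-2.6166 1.1365 -1.7446 1.6123]
Step 7: x=[4.9932 12.0441 17.5534 24.2047] v=[-2.2692 0.8141 -1.7960 1.6255]
Max displacement = 1.0068

Answer: 1.0068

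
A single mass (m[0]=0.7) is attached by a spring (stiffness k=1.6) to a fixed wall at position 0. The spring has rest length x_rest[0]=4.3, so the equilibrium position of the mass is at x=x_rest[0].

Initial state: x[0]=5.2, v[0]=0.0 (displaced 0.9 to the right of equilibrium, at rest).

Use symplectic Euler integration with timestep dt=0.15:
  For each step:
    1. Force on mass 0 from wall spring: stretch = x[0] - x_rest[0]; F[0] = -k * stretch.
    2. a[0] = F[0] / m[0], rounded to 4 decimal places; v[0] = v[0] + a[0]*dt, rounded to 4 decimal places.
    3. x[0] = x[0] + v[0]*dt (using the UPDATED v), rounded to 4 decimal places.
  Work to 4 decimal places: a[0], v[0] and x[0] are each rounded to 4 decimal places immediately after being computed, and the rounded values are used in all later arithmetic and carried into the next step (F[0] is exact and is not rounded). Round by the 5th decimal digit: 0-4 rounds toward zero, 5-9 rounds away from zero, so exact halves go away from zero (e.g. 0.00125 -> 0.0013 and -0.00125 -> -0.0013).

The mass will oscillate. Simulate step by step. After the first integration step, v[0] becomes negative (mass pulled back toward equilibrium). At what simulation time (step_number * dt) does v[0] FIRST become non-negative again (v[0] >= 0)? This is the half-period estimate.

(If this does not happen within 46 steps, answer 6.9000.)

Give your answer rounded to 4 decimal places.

Step 0: x=[5.2000] v=[0.0000]
Step 1: x=[5.1537] v=[-0.3086]
Step 2: x=[5.0635] v=[-0.6013]
Step 3: x=[4.9340] v=[-0.8631]
Step 4: x=[4.7719] v=[-1.0805]
Step 5: x=[4.5856] v=[-1.2423]
Step 6: x=[4.3846] v=[-1.3402]
Step 7: x=[4.1792] v=[-1.3692]
Step 8: x=[3.9800] v=[-1.3278]
Step 9: x=[3.7973] v=[-1.2181]
Step 10: x=[3.6404] v=[-1.0458]
Step 11: x=[3.5175] v=[-0.8196]
Step 12: x=[3.4348] v=[-0.5513]
Step 13: x=[3.3966] v=[-0.2547]
Step 14: x=[3.4049] v=[0.0550]
First v>=0 after going negative at step 14, time=2.1000

Answer: 2.1000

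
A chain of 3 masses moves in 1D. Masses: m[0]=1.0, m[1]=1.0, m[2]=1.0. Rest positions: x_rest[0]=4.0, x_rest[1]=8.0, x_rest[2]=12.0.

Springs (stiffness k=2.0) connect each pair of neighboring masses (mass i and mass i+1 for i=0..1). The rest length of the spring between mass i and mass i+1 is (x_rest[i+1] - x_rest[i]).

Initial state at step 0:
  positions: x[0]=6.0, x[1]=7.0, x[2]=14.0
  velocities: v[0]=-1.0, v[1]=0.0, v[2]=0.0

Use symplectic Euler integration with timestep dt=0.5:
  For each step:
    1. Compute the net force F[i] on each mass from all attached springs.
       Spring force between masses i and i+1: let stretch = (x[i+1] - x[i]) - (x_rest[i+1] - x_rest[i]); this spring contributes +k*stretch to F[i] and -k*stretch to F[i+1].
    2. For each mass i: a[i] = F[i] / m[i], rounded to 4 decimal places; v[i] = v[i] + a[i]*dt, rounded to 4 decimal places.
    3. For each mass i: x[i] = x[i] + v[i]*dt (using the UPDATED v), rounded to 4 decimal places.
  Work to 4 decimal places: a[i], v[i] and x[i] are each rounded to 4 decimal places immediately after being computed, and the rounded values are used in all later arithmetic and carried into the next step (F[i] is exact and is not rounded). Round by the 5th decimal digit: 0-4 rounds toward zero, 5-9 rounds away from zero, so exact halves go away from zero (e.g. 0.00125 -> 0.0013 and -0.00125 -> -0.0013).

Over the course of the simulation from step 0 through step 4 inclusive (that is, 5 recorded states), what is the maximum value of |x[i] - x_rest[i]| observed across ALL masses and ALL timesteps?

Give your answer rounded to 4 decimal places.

Answer: 3.2500

Derivation:
Step 0: x=[6.0000 7.0000 14.0000] v=[-1.0000 0.0000 0.0000]
Step 1: x=[4.0000 10.0000 12.5000] v=[-4.0000 6.0000 -3.0000]
Step 2: x=[3.0000 11.2500 11.7500] v=[-2.0000 2.5000 -1.5000]
Step 3: x=[4.1250 8.6250 12.7500] v=[2.2500 -5.2500 2.0000]
Step 4: x=[5.5000 5.8125 13.6875] v=[2.7500 -5.6250 1.8750]
Max displacement = 3.2500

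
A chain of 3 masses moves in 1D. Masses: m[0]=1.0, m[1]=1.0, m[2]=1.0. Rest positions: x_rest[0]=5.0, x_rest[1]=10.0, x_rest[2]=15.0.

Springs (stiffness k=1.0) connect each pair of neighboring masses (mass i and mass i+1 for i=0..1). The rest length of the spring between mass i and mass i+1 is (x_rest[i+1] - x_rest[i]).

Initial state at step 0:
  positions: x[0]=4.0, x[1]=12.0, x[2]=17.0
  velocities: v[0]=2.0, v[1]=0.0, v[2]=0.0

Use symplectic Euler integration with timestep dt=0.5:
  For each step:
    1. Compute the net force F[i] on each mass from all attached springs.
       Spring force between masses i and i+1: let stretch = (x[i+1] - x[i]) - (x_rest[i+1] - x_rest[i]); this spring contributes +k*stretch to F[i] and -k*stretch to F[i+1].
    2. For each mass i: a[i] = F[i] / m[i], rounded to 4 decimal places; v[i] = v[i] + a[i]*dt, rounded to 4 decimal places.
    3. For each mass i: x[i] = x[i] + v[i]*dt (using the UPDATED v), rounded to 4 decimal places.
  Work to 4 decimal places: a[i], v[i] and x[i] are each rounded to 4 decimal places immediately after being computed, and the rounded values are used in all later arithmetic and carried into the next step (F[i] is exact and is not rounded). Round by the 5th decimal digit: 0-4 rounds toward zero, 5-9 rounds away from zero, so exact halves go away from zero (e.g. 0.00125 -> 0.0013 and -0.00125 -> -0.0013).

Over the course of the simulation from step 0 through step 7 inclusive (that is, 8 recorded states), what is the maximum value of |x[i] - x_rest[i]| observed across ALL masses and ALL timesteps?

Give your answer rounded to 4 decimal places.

Answer: 4.5235

Derivation:
Step 0: x=[4.0000 12.0000 17.0000] v=[2.0000 0.0000 0.0000]
Step 1: x=[5.7500 11.2500 17.0000] v=[3.5000 -1.5000 0.0000]
Step 2: x=[7.6250 10.5625 16.8125] v=[3.7500 -1.3750 -0.3750]
Step 3: x=[8.9844 10.7032 16.3125] v=[2.7188 0.2813 -1.0000]
Step 4: x=[9.5235 11.8165 15.6602] v=[1.0782 2.2266 -1.3047]
Step 5: x=[9.3859 13.3175 15.2969] v=[-0.2753 3.0020 -0.7266]
Step 6: x=[8.9812 14.3305 15.6888] v=[-0.8095 2.0259 0.7837]
Step 7: x=[8.6638 14.3457 16.9911] v=[-0.6349 0.0304 2.6046]
Max displacement = 4.5235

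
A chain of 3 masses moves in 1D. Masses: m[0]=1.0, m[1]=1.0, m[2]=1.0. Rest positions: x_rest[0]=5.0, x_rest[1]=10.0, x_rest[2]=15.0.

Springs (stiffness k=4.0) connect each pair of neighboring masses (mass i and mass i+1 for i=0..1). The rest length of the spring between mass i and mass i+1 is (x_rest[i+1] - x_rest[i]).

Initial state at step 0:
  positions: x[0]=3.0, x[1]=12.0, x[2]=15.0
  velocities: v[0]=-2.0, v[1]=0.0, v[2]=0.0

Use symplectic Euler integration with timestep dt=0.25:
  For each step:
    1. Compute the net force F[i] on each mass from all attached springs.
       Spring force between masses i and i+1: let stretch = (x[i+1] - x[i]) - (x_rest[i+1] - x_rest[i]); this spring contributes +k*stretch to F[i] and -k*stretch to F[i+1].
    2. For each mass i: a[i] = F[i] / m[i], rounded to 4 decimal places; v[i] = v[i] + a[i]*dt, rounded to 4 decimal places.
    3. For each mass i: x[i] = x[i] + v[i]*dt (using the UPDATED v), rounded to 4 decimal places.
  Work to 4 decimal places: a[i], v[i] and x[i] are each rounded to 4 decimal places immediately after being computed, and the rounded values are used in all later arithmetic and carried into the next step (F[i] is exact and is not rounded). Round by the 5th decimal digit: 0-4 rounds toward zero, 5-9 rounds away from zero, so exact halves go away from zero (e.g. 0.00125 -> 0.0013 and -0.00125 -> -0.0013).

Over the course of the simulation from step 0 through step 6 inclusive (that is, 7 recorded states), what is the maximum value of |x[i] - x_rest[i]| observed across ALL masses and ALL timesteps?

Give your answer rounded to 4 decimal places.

Step 0: x=[3.0000 12.0000 15.0000] v=[-2.0000 0.0000 0.0000]
Step 1: x=[3.5000 10.5000 15.5000] v=[2.0000 -6.0000 2.0000]
Step 2: x=[4.5000 8.5000 16.0000] v=[4.0000 -8.0000 2.0000]
Step 3: x=[5.2500 7.3750 15.8750] v=[3.0000 -4.5000 -0.5000]
Step 4: x=[5.2813 7.8438 14.8750] v=[0.1250 1.8750 -4.0000]
Step 5: x=[4.7032 9.4297 13.3672] v=[-2.3125 6.3437 -6.0312]
Step 6: x=[4.0567 10.8184 12.1250] v=[-2.5860 5.5547 -4.9687]
Max displacement = 2.8750

Answer: 2.8750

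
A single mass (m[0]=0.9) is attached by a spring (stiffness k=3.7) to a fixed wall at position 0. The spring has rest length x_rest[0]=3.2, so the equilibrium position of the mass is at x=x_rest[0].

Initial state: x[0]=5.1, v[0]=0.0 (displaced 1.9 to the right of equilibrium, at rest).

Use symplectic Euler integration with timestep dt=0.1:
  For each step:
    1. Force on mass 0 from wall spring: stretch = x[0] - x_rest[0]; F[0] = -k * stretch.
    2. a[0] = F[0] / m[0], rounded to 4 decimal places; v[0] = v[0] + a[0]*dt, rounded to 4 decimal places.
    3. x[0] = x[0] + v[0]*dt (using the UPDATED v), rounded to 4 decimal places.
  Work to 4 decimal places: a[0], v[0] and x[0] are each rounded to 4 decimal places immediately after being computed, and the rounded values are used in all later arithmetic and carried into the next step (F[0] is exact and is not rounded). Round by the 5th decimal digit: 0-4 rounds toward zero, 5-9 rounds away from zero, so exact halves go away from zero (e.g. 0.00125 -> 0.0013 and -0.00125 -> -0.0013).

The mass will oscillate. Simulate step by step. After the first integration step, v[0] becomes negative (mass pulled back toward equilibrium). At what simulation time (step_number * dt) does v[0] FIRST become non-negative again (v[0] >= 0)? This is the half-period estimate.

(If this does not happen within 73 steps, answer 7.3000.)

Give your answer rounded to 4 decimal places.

Step 0: x=[5.1000] v=[0.0000]
Step 1: x=[5.0219] v=[-0.7811]
Step 2: x=[4.8689] v=[-1.5301]
Step 3: x=[4.6473] v=[-2.2162]
Step 4: x=[4.3662] v=[-2.8112]
Step 5: x=[4.0371] v=[-3.2906]
Step 6: x=[3.6736] v=[-3.6347]
Step 7: x=[3.2907] v=[-3.8294]
Step 8: x=[2.9040] v=[-3.8667]
Step 9: x=[2.5295] v=[-3.7450]
Step 10: x=[2.1826] v=[-3.4694]
Step 11: x=[1.8775] v=[-3.0511]
Step 12: x=[1.6268] v=[-2.5074]
Step 13: x=[1.4407] v=[-1.8606]
Step 14: x=[1.3270] v=[-1.1373]
Step 15: x=[1.2903] v=[-0.3673]
Step 16: x=[1.3321] v=[0.4178]
First v>=0 after going negative at step 16, time=1.6000

Answer: 1.6000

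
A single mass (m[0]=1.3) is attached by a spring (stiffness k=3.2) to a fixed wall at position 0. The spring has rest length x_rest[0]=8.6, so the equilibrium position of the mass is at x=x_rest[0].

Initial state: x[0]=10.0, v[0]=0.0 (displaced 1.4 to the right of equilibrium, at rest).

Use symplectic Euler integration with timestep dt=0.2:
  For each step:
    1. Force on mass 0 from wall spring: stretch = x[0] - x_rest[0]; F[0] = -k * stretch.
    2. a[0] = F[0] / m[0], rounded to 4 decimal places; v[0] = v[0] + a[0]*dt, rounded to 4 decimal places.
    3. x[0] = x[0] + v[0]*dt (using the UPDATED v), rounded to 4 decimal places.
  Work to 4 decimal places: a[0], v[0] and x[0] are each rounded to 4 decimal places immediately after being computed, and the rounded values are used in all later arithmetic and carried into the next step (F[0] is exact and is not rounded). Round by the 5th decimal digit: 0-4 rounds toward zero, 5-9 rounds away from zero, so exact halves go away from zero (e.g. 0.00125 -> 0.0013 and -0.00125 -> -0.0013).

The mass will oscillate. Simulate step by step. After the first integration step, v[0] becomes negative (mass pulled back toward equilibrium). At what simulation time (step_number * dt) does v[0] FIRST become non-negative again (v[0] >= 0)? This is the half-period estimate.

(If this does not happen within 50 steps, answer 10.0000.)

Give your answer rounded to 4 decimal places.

Step 0: x=[10.0000] v=[0.0000]
Step 1: x=[9.8622] v=[-0.6892]
Step 2: x=[9.6001] v=[-1.3106]
Step 3: x=[9.2395] v=[-1.8030]
Step 4: x=[8.8159] v=[-2.1178]
Step 5: x=[8.3711] v=[-2.2241]
Step 6: x=[7.9488] v=[-2.1114]
Step 7: x=[7.5906] v=[-1.7908]
Step 8: x=[7.3318] v=[-1.2939]
Step 9: x=[7.1979] v=[-0.6696]
Step 10: x=[7.2020] v=[0.0207]
First v>=0 after going negative at step 10, time=2.0000

Answer: 2.0000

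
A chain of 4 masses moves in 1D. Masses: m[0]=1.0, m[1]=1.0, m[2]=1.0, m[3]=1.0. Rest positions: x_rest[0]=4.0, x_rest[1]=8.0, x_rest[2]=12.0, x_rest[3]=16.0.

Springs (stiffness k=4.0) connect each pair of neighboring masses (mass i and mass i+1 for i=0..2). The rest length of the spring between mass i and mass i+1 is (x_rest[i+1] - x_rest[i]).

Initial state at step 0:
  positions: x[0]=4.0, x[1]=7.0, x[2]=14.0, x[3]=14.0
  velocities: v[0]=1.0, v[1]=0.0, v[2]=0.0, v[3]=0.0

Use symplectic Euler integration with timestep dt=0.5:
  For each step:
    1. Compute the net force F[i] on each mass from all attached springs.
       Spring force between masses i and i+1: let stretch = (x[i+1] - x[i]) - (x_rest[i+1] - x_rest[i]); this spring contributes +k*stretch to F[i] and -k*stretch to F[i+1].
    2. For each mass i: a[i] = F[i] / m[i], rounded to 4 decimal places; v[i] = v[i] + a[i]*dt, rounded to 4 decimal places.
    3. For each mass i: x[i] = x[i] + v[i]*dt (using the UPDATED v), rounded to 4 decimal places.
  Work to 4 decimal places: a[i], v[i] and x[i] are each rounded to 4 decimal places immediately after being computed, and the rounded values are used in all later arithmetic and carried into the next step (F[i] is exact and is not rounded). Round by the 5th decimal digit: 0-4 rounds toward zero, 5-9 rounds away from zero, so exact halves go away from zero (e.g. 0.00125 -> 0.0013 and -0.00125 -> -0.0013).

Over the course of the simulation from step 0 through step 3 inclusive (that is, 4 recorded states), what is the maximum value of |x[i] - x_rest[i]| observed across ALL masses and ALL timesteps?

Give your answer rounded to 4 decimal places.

Answer: 5.0000

Derivation:
Step 0: x=[4.0000 7.0000 14.0000 14.0000] v=[1.0000 0.0000 0.0000 0.0000]
Step 1: x=[3.5000 11.0000 7.0000 18.0000] v=[-1.0000 8.0000 -14.0000 8.0000]
Step 2: x=[6.5000 3.5000 15.0000 15.0000] v=[6.0000 -15.0000 16.0000 -6.0000]
Step 3: x=[2.5000 10.5000 11.5000 16.0000] v=[-8.0000 14.0000 -7.0000 2.0000]
Max displacement = 5.0000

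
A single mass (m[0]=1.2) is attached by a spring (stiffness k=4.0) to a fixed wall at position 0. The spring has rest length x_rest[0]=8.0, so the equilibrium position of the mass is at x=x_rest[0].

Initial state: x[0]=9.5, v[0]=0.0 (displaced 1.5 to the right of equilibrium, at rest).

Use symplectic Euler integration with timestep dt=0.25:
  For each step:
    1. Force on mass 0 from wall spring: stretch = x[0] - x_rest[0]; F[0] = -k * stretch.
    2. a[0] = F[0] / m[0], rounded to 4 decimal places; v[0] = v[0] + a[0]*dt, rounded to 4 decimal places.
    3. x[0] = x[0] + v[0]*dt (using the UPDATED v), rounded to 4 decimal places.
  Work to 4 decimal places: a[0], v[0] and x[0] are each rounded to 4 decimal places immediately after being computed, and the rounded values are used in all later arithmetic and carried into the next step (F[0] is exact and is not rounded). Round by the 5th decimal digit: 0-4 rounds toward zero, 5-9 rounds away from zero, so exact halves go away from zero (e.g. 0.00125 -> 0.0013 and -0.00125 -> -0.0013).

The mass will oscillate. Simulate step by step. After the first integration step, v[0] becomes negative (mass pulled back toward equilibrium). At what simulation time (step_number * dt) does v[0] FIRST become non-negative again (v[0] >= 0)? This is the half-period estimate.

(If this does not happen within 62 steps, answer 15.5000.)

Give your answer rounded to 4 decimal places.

Answer: 1.7500

Derivation:
Step 0: x=[9.5000] v=[0.0000]
Step 1: x=[9.1875] v=[-1.2500]
Step 2: x=[8.6276] v=[-2.2396]
Step 3: x=[7.9370] v=[-2.7626]
Step 4: x=[7.2595] v=[-2.7101]
Step 5: x=[6.7363] v=[-2.0930]
Step 6: x=[6.4763] v=[-1.0399]
Step 7: x=[6.5338] v=[0.2299]
First v>=0 after going negative at step 7, time=1.7500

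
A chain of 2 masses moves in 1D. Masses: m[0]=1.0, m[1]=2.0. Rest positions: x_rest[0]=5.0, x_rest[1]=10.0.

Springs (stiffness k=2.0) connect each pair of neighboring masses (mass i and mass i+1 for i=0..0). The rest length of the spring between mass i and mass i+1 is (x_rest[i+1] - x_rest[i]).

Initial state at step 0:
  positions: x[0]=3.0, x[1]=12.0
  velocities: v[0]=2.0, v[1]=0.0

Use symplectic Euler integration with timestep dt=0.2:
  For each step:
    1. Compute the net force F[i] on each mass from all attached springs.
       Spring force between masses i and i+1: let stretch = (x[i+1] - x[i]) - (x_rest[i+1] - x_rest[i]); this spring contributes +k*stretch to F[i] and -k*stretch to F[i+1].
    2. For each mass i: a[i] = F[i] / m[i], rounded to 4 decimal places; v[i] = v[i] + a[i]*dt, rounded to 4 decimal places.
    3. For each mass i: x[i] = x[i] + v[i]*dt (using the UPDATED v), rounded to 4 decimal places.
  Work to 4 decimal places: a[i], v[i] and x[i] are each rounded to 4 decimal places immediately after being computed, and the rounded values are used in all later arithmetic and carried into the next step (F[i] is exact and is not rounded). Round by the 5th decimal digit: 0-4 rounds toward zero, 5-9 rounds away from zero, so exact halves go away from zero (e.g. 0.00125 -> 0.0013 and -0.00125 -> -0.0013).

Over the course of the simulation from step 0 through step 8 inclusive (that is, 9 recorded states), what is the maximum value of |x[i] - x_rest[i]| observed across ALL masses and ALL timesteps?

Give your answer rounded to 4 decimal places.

Answer: 4.6688

Derivation:
Step 0: x=[3.0000 12.0000] v=[2.0000 0.0000]
Step 1: x=[3.7200 11.8400] v=[3.6000 -0.8000]
Step 2: x=[4.6896 11.5552] v=[4.8480 -1.4240]
Step 3: x=[5.8084 11.1958] v=[5.5942 -1.7971]
Step 4: x=[6.9582 10.8209] v=[5.7492 -1.8746]
Step 5: x=[8.0171 10.4915] v=[5.2943 -1.6471]
Step 6: x=[8.8739 10.2631] v=[4.2841 -1.1420]
Step 7: x=[9.4419 10.1791] v=[2.8398 -0.4198]
Step 8: x=[9.6688 10.2657] v=[1.1347 0.4328]
Max displacement = 4.6688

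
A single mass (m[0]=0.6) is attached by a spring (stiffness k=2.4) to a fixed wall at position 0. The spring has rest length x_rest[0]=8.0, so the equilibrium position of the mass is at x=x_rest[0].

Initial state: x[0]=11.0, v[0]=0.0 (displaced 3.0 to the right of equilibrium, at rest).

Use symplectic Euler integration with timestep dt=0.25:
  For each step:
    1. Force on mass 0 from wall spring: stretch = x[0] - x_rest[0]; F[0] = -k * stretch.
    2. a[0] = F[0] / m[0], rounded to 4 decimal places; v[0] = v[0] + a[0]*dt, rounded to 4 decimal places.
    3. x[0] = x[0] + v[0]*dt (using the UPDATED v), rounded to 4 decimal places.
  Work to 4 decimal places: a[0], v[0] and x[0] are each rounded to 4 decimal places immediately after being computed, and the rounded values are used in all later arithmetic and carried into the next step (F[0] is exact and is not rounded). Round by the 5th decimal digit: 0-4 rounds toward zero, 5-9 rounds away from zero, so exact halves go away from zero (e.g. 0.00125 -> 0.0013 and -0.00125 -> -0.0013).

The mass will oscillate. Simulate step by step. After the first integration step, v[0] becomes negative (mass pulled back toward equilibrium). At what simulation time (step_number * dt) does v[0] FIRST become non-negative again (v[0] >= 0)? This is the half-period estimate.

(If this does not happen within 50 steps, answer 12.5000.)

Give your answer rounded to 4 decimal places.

Answer: 1.7500

Derivation:
Step 0: x=[11.0000] v=[0.0000]
Step 1: x=[10.2500] v=[-3.0000]
Step 2: x=[8.9375] v=[-5.2500]
Step 3: x=[7.3906] v=[-6.1875]
Step 4: x=[5.9961] v=[-5.5781]
Step 5: x=[5.1026] v=[-3.5742]
Step 6: x=[4.9334] v=[-0.6768]
Step 7: x=[5.5309] v=[2.3898]
First v>=0 after going negative at step 7, time=1.7500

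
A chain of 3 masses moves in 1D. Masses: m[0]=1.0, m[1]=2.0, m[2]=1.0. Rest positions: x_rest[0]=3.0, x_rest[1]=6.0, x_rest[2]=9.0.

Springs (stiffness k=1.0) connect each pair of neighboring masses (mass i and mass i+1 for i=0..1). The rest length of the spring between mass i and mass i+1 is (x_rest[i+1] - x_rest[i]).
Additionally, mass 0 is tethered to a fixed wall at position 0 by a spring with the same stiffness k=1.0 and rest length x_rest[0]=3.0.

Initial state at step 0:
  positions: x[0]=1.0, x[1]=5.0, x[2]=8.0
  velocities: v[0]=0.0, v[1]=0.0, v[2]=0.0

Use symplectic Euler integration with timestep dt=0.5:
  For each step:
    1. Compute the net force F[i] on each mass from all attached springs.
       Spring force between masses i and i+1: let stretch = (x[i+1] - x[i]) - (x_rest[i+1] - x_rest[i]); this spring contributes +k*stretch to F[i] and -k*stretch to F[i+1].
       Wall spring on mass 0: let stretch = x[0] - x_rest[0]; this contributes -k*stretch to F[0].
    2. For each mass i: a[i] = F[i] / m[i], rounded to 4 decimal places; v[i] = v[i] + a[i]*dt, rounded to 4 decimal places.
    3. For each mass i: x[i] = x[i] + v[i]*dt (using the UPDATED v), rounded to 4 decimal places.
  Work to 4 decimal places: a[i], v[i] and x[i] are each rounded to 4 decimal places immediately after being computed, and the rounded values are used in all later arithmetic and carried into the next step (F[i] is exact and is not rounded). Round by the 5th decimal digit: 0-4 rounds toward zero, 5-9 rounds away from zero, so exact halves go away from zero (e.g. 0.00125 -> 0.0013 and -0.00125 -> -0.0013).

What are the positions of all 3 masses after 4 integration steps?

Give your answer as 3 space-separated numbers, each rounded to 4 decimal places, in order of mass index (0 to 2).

Step 0: x=[1.0000 5.0000 8.0000] v=[0.0000 0.0000 0.0000]
Step 1: x=[1.7500 4.8750 8.0000] v=[1.5000 -0.2500 0.0000]
Step 2: x=[2.8438 4.7500 7.9688] v=[2.1875 -0.2500 -0.0625]
Step 3: x=[3.7032 4.7891 7.8829] v=[1.7187 0.0782 -0.1719]
Step 4: x=[3.9083 5.0792 7.7735] v=[0.4101 0.5802 -0.2188]

Answer: 3.9083 5.0792 7.7735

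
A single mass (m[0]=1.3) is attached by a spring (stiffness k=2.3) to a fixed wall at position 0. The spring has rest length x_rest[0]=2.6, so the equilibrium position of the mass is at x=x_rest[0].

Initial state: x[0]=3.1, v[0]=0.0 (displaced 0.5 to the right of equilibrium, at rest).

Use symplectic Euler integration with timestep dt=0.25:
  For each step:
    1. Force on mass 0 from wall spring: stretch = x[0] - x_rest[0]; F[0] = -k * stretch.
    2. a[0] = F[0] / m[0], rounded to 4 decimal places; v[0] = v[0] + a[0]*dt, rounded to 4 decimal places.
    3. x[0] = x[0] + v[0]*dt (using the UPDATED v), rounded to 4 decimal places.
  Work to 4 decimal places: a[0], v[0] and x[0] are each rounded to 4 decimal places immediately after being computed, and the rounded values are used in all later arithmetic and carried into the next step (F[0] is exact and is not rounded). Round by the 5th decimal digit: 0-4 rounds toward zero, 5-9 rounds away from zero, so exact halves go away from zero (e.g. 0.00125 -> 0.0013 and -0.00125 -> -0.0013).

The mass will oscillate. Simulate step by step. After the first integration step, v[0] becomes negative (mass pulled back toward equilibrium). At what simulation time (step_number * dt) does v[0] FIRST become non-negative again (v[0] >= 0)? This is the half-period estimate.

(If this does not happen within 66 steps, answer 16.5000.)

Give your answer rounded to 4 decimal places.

Answer: 2.5000

Derivation:
Step 0: x=[3.1000] v=[0.0000]
Step 1: x=[3.0447] v=[-0.2212]
Step 2: x=[2.9402] v=[-0.4179]
Step 3: x=[2.7981] v=[-0.5684]
Step 4: x=[2.6341] v=[-0.6560]
Step 5: x=[2.4663] v=[-0.6711]
Step 6: x=[2.3133] v=[-0.6120]
Step 7: x=[2.1920] v=[-0.4852]
Step 8: x=[2.1158] v=[-0.3048]
Step 9: x=[2.0932] v=[-0.0906]
Step 10: x=[2.1266] v=[0.1336]
First v>=0 after going negative at step 10, time=2.5000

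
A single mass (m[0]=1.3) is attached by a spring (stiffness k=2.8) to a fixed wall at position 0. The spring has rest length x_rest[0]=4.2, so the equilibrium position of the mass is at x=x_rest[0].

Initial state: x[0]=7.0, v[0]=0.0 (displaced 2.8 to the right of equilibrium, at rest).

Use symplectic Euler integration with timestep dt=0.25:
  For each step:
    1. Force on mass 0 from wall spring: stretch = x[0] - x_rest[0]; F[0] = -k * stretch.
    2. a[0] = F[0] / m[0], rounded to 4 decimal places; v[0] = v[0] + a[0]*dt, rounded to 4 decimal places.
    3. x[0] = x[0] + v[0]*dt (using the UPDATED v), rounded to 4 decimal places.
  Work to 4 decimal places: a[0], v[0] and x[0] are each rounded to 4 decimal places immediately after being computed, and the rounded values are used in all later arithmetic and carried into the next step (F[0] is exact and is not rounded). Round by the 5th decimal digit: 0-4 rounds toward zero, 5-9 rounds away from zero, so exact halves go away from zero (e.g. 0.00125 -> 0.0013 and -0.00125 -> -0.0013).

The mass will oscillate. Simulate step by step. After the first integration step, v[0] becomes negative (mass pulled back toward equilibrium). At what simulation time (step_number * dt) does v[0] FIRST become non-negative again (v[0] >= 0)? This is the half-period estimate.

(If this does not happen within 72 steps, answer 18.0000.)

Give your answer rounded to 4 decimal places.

Step 0: x=[7.0000] v=[0.0000]
Step 1: x=[6.6231] v=[-1.5077]
Step 2: x=[5.9200] v=[-2.8125]
Step 3: x=[4.9853] v=[-3.7387]
Step 4: x=[3.9449] v=[-4.1616]
Step 5: x=[2.9388] v=[-4.0243]
Step 6: x=[2.1025] v=[-3.3452]
Step 7: x=[1.5486] v=[-2.2158]
Step 8: x=[1.3516] v=[-0.7881]
Step 9: x=[1.5380] v=[0.7457]
First v>=0 after going negative at step 9, time=2.2500

Answer: 2.2500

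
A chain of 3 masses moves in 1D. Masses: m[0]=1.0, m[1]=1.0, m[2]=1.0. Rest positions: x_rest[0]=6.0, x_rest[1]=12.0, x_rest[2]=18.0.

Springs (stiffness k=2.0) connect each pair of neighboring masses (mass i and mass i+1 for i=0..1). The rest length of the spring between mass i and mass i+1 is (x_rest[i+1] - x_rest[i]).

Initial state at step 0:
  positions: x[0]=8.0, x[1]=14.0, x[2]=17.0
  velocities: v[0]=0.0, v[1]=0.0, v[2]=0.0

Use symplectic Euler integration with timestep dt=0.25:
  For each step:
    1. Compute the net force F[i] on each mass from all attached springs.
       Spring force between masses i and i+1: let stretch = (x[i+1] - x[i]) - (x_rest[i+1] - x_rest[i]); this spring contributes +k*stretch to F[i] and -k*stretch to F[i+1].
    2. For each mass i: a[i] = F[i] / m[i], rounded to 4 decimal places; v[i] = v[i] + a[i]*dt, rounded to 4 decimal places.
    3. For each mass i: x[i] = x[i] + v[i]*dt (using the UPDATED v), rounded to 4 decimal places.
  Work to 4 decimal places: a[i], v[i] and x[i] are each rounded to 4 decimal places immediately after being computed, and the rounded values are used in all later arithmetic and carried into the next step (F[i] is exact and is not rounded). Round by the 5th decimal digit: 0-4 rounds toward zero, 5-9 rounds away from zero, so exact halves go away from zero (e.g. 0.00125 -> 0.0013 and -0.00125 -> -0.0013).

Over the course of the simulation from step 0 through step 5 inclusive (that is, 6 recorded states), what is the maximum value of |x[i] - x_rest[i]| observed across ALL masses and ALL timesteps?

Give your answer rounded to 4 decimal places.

Answer: 2.0756

Derivation:
Step 0: x=[8.0000 14.0000 17.0000] v=[0.0000 0.0000 0.0000]
Step 1: x=[8.0000 13.6250 17.3750] v=[0.0000 -1.5000 1.5000]
Step 2: x=[7.9531 13.0156 18.0313] v=[-0.1875 -2.4375 2.6250]
Step 3: x=[7.7890 12.4004 18.8106] v=[-0.6563 -2.4609 3.1172]
Step 4: x=[7.4514 12.0100 19.5386] v=[-1.3506 -1.5615 2.9121]
Step 5: x=[6.9336 11.9909 20.0756] v=[-2.0713 -0.0765 2.1478]
Max displacement = 2.0756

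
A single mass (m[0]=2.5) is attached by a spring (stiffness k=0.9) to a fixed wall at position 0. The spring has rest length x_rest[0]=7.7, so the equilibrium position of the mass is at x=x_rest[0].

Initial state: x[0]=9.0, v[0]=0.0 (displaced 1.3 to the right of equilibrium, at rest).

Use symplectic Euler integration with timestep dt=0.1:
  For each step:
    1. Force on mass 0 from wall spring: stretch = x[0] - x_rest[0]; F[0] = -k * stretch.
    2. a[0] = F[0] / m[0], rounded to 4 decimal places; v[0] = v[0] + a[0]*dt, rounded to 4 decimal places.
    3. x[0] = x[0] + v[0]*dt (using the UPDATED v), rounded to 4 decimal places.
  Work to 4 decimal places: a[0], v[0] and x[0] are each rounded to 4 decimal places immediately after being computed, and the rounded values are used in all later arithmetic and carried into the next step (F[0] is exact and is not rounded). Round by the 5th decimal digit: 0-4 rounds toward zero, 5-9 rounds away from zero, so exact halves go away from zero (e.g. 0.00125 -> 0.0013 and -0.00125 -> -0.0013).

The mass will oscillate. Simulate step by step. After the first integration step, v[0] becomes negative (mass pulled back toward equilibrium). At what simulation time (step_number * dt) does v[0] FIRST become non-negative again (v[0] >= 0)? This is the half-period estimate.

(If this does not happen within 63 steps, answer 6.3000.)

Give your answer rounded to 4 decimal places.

Answer: 5.3000

Derivation:
Step 0: x=[9.0000] v=[0.0000]
Step 1: x=[8.9953] v=[-0.0468]
Step 2: x=[8.9860] v=[-0.0934]
Step 3: x=[8.9720] v=[-0.1397]
Step 4: x=[8.9535] v=[-0.1855]
Step 5: x=[8.9304] v=[-0.2306]
Step 6: x=[8.9029] v=[-0.2749]
Step 7: x=[8.8711] v=[-0.3182]
Step 8: x=[8.8351] v=[-0.3604]
Step 9: x=[8.7950] v=[-0.4013]
Step 10: x=[8.7509] v=[-0.4407]
Step 11: x=[8.7031] v=[-0.4785]
Step 12: x=[8.6516] v=[-0.5146]
Step 13: x=[8.5967] v=[-0.5489]
Step 14: x=[8.5386] v=[-0.5812]
Step 15: x=[8.4775] v=[-0.6114]
Step 16: x=[8.4136] v=[-0.6394]
Step 17: x=[8.3471] v=[-0.6651]
Step 18: x=[8.2783] v=[-0.6884]
Step 19: x=[8.2074] v=[-0.7092]
Step 20: x=[8.1347] v=[-0.7275]
Step 21: x=[8.0604] v=[-0.7432]
Step 22: x=[7.9848] v=[-0.7562]
Step 23: x=[7.9082] v=[-0.7665]
Step 24: x=[7.8308] v=[-0.7740]
Step 25: x=[7.7529] v=[-0.7787]
Step 26: x=[7.6748] v=[-0.7806]
Step 27: x=[7.5968] v=[-0.7797]
Step 28: x=[7.5192] v=[-0.7760]
Step 29: x=[7.4423] v=[-0.7695]
Step 30: x=[7.3663] v=[-0.7602]
Step 31: x=[7.2915] v=[-0.7482]
Step 32: x=[7.2182] v=[-0.7335]
Step 33: x=[7.1466] v=[-0.7162]
Step 34: x=[7.0770] v=[-0.6963]
Step 35: x=[7.0096] v=[-0.6739]
Step 36: x=[6.9447] v=[-0.6491]
Step 37: x=[6.8825] v=[-0.6219]
Step 38: x=[6.8233] v=[-0.5925]
Step 39: x=[6.7672] v=[-0.5609]
Step 40: x=[6.7145] v=[-0.5273]
Step 41: x=[6.6653] v=[-0.4918]
Step 42: x=[6.6198] v=[-0.4546]
Step 43: x=[6.5782] v=[-0.4157]
Step 44: x=[6.5407] v=[-0.3753]
Step 45: x=[6.5073] v=[-0.3336]
Step 46: x=[6.4782] v=[-0.2907]
Step 47: x=[6.4535] v=[-0.2467]
Step 48: x=[6.4333] v=[-0.2018]
Step 49: x=[6.4177] v=[-0.1562]
Step 50: x=[6.4067] v=[-0.1100]
Step 51: x=[6.4004] v=[-0.0634]
Step 52: x=[6.3987] v=[-0.0166]
Step 53: x=[6.4017] v=[0.0303]
First v>=0 after going negative at step 53, time=5.3000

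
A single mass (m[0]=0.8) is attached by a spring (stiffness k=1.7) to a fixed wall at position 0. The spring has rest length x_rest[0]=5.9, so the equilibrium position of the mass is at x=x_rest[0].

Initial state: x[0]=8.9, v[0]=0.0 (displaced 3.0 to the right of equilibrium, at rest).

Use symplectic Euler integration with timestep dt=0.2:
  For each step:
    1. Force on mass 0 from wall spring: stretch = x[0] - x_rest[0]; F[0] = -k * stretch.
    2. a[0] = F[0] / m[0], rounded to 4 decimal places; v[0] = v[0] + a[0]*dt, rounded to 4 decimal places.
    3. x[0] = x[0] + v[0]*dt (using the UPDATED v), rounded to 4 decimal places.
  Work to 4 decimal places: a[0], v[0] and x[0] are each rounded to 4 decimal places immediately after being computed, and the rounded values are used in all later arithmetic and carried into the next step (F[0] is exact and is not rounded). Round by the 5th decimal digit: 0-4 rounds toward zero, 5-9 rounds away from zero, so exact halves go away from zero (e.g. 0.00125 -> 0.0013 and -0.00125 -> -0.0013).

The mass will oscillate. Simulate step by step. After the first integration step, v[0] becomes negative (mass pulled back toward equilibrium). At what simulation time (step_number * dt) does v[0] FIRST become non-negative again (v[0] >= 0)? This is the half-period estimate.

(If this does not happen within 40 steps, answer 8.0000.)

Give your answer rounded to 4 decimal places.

Answer: 2.2000

Derivation:
Step 0: x=[8.9000] v=[0.0000]
Step 1: x=[8.6450] v=[-1.2750]
Step 2: x=[8.1567] v=[-2.4416]
Step 3: x=[7.4766] v=[-3.4007]
Step 4: x=[6.6624] v=[-4.0708]
Step 5: x=[5.7834] v=[-4.3948]
Step 6: x=[4.9144] v=[-4.3452]
Step 7: x=[4.1291] v=[-3.9263]
Step 8: x=[3.4944] v=[-3.1737]
Step 9: x=[3.0641] v=[-2.1513]
Step 10: x=[2.8749] v=[-0.9460]
Step 11: x=[2.9428] v=[0.3397]
First v>=0 after going negative at step 11, time=2.2000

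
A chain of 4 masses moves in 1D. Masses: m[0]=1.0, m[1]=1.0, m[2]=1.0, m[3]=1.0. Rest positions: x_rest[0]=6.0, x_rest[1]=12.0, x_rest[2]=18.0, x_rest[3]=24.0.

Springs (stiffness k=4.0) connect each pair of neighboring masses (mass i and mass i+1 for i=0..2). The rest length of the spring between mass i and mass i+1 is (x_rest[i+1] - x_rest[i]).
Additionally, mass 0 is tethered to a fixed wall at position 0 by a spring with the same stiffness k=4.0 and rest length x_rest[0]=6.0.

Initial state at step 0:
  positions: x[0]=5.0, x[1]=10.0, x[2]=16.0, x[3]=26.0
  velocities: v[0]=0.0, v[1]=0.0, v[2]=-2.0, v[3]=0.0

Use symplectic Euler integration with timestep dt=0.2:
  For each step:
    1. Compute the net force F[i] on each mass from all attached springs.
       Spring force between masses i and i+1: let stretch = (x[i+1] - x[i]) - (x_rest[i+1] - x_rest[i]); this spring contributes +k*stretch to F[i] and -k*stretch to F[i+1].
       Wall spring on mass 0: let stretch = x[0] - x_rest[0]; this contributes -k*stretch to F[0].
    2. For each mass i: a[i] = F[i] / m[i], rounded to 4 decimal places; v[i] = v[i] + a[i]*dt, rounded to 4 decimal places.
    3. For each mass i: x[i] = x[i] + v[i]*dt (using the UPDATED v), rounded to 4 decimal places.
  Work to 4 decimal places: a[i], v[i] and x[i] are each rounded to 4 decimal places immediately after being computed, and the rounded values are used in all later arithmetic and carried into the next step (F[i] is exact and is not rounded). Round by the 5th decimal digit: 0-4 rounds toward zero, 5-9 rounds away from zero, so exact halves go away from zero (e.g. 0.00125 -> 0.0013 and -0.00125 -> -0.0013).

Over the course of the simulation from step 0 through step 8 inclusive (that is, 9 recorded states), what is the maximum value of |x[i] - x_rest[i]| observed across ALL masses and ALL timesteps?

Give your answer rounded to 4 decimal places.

Answer: 3.2812

Derivation:
Step 0: x=[5.0000 10.0000 16.0000 26.0000] v=[0.0000 0.0000 -2.0000 0.0000]
Step 1: x=[5.0000 10.1600 16.2400 25.3600] v=[0.0000 0.8000 1.2000 -3.2000]
Step 2: x=[5.0256 10.4672 16.9664 24.2208] v=[0.1280 1.5360 3.6320 -5.6960]
Step 3: x=[5.1178 10.9436 17.8136 22.8809] v=[0.4608 2.3821 4.2362 -6.6995]
Step 4: x=[5.3232 11.5871 18.3724 21.6902] v=[1.0272 3.2175 2.7940 -5.9533]
Step 5: x=[5.6792 12.3140 18.3764 20.9287] v=[1.7798 3.6346 0.0200 -3.8075]
Step 6: x=[6.1881 12.9493 17.8188 20.7188] v=[2.5443 3.1767 -2.7881 -1.0493]
Step 7: x=[6.7887 13.2820 16.9461 21.0049] v=[3.0028 1.6633 -4.3637 1.4307]
Step 8: x=[7.3420 13.1620 16.1365 21.6016] v=[2.7665 -0.6001 -4.0479 2.9837]
Max displacement = 3.2812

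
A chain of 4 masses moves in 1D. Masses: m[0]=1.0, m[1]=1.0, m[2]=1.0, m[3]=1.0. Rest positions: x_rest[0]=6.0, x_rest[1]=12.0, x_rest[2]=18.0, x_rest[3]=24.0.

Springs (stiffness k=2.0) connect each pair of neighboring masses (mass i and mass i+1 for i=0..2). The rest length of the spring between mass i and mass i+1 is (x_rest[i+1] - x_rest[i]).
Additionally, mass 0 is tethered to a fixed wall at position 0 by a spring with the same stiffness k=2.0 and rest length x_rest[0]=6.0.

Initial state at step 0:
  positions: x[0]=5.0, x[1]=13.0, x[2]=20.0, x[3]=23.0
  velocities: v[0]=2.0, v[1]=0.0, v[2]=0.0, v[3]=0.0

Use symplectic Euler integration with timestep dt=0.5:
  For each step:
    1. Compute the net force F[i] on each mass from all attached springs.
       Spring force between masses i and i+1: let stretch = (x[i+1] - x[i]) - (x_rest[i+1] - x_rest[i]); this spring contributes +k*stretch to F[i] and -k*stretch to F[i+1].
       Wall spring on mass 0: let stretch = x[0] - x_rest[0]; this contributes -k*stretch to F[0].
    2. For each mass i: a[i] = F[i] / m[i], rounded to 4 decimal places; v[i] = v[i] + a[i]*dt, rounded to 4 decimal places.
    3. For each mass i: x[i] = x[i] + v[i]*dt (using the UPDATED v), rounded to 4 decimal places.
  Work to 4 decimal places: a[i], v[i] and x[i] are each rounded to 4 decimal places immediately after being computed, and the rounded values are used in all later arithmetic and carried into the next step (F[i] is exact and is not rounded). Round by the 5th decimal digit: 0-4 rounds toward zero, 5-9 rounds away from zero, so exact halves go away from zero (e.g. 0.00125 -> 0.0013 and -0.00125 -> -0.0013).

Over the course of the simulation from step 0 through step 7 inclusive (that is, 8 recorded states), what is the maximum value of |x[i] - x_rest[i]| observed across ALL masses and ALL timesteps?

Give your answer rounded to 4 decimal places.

Answer: 2.7500

Derivation:
Step 0: x=[5.0000 13.0000 20.0000 23.0000] v=[2.0000 0.0000 0.0000 0.0000]
Step 1: x=[7.5000 12.5000 18.0000 24.5000] v=[5.0000 -1.0000 -4.0000 3.0000]
Step 2: x=[8.7500 12.2500 16.5000 25.7500] v=[2.5000 -0.5000 -3.0000 2.5000]
Step 3: x=[7.3750 12.3750 17.5000 25.3750] v=[-2.7500 0.2500 2.0000 -0.7500]
Step 4: x=[4.8125 12.5625 19.8750 24.0625] v=[-5.1250 0.3750 4.7500 -2.6250]
Step 5: x=[3.7188 12.5313 20.6875 23.6563] v=[-2.1875 -0.0625 1.6250 -0.8125]
Step 6: x=[5.1719 12.1719 18.9063 24.7657] v=[2.9062 -0.7188 -3.5624 2.2187]
Step 7: x=[7.5391 11.6797 16.6876 25.9454] v=[4.7343 -0.9844 -4.4374 2.3593]
Max displacement = 2.7500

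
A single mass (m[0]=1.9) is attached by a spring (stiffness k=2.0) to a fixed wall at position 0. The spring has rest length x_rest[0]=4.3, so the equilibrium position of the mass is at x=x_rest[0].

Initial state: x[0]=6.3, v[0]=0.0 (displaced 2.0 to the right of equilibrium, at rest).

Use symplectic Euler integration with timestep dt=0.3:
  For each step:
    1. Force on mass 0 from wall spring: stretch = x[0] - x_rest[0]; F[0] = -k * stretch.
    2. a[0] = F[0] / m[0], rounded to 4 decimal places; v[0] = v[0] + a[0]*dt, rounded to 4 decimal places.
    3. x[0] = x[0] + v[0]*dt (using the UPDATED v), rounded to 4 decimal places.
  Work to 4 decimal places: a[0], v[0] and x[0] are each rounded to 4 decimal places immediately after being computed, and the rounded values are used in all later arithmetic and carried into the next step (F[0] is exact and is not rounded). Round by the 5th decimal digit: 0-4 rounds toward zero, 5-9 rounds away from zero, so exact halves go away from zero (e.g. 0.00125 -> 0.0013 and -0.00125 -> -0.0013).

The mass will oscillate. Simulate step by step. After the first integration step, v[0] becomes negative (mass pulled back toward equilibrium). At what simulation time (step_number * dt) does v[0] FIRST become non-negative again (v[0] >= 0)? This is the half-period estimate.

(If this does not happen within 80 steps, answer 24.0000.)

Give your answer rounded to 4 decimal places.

Step 0: x=[6.3000] v=[0.0000]
Step 1: x=[6.1105] v=[-0.6316]
Step 2: x=[5.7495] v=[-1.2033]
Step 3: x=[5.2512] v=[-1.6610]
Step 4: x=[4.6628] v=[-1.9614]
Step 5: x=[4.0400] v=[-2.0760]
Step 6: x=[3.4418] v=[-1.9939]
Step 7: x=[2.9249] v=[-1.7229]
Step 8: x=[2.5383] v=[-1.2887]
Step 9: x=[2.3186] v=[-0.7324]
Step 10: x=[2.2866] v=[-0.1067]
Step 11: x=[2.4453] v=[0.5291]
First v>=0 after going negative at step 11, time=3.3000

Answer: 3.3000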